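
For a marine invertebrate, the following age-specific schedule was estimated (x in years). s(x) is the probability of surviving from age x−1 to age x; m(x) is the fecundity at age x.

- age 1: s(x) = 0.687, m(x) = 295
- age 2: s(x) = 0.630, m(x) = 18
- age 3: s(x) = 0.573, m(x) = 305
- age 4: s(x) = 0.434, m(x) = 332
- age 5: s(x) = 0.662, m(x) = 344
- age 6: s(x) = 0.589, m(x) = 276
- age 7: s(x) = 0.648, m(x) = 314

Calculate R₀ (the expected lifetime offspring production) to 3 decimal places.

Survivorship from birth: l_x = s_1·s_2·…·s_x.
  l_1 = 0.68700
  l_2 = 0.43281
  l_3 = 0.24800
  l_4 = 0.10763
  l_5 = 0.07125
  l_6 = 0.04197
  l_7 = 0.02720
R₀ = Σ l_x m(x):
  age 1: 0.68700 × 295 = 202.6650
  age 2: 0.43281 × 18 = 7.7906
  age 3: 0.24800 × 305 = 75.6400
  age 4: 0.10763 × 332 = 35.7332
  age 5: 0.07125 × 344 = 24.5100
  age 6: 0.04197 × 276 = 11.5837
  age 7: 0.02720 × 314 = 8.5408
R₀ = 202.6650 + 7.7906 + 75.6400 + 35.7332 + 24.5100 + 11.5837 + 8.5408 = 366.4633

366.463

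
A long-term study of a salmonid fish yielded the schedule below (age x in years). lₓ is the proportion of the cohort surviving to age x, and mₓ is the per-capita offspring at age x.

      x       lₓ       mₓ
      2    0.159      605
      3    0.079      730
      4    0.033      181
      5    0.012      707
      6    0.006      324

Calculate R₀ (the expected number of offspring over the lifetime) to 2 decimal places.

170.27

R₀ = Σ lₓ mₓ:
  age 2: 0.159 × 605 = 96.1950
  age 3: 0.079 × 730 = 57.6700
  age 4: 0.033 × 181 = 5.9730
  age 5: 0.012 × 707 = 8.4840
  age 6: 0.006 × 324 = 1.9440
R₀ = 96.1950 + 57.6700 + 5.9730 + 8.4840 + 1.9440 = 170.2660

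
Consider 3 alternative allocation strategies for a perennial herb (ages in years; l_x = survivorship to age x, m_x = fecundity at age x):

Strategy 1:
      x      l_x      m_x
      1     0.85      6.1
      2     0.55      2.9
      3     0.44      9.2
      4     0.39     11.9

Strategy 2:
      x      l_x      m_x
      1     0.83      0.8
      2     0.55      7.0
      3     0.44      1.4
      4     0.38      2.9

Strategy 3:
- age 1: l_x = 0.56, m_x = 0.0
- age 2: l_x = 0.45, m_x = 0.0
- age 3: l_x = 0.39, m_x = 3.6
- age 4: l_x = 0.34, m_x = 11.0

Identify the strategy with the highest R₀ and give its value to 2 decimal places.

15.47

Strategy 1: R₀ = 0.85×6.1 + 0.55×2.9 + 0.44×9.2 + 0.39×11.9 = 15.4690
Strategy 2: R₀ = 0.83×0.8 + 0.55×7.0 + 0.44×1.4 + 0.38×2.9 = 6.2320
Strategy 3: R₀ = 0.56×0.0 + 0.45×0.0 + 0.39×3.6 + 0.34×11.0 = 5.1440
Highest R₀: strategy 1 with 15.4690.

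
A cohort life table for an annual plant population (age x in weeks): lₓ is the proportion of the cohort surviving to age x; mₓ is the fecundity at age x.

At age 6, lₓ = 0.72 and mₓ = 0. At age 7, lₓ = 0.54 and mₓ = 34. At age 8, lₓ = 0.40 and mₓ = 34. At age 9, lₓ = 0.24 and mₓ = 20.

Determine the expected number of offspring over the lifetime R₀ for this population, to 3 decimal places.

36.760

R₀ = Σ lₓ mₓ:
  age 6: 0.72 × 0 = 0.0000
  age 7: 0.54 × 34 = 18.3600
  age 8: 0.40 × 34 = 13.6000
  age 9: 0.24 × 20 = 4.8000
R₀ = 0.0000 + 18.3600 + 13.6000 + 4.8000 = 36.7600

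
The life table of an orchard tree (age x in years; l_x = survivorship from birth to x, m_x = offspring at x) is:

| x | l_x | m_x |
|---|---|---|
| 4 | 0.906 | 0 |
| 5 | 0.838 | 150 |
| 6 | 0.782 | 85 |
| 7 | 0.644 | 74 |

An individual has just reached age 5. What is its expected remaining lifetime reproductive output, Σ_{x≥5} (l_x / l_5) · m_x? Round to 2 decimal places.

l_5 = 0.838. Conditional survival from age 5 to x is l_x / l_5.
  x=5: (0.838/0.838) × 150 = 150.0000
  x=6: (0.782/0.838) × 85 = 79.3198
  x=7: (0.644/0.838) × 74 = 56.8687
Sum = 150.0000 + 79.3198 + 56.8687 = 286.1885

286.19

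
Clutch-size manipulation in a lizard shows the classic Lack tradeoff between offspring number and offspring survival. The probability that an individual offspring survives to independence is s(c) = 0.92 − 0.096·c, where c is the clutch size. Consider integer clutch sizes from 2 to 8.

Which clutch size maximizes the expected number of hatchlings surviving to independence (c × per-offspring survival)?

5

Expected hatchlings surviving to independence = c × s(c):
  c=2: 2 × 0.728 = 1.456
  c=3: 3 × 0.632 = 1.896
  c=4: 4 × 0.536 = 2.144
  c=5: 5 × 0.440 = 2.200
  c=6: 6 × 0.344 = 2.064
  c=7: 7 × 0.248 = 1.736
  c=8: 8 × 0.152 = 1.216
Maximum at c = 5 (2.200 hatchlings surviving to independence).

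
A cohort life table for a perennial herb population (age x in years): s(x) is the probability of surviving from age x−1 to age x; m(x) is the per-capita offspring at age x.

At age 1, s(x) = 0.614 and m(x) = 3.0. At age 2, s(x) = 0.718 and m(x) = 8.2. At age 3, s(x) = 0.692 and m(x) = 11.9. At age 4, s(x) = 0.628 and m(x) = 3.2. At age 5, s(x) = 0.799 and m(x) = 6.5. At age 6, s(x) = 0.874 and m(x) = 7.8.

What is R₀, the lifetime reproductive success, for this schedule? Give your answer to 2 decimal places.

Survivorship from birth: l_x = s_1·s_2·…·s_x.
  l_1 = 0.61400
  l_2 = 0.44085
  l_3 = 0.30507
  l_4 = 0.19158
  l_5 = 0.15308
  l_6 = 0.13379
R₀ = Σ l_x m(x):
  age 1: 0.61400 × 3.0 = 1.8420
  age 2: 0.44085 × 8.2 = 3.6150
  age 3: 0.30507 × 11.9 = 3.6303
  age 4: 0.19158 × 3.2 = 0.6131
  age 5: 0.15308 × 6.5 = 0.9950
  age 6: 0.13379 × 7.8 = 1.0436
R₀ = 1.8420 + 3.6150 + 3.6303 + 0.6131 + 0.9950 + 1.0436 = 11.7389

11.74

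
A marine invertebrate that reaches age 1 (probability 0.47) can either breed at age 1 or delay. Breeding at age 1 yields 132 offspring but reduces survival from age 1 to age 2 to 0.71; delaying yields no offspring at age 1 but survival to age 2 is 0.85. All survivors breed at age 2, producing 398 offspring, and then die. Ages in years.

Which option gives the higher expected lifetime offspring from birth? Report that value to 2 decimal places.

194.85

breed at age 1: R₀ = 0.47 × (132 + 0.71 × 398) = 0.47 × 414.5800 = 194.8526
delay to age 2: R₀ = 0.47 × (0.85 × 398) = 0.47 × 338.3000 = 159.0010
Higher: breed at age 1 (194.8526).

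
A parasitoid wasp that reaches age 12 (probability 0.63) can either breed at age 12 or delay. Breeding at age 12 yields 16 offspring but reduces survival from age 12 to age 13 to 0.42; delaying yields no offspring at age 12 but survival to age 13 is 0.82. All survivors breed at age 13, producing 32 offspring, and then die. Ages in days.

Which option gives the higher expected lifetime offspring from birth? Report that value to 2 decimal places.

18.55

breed at age 12: R₀ = 0.63 × (16 + 0.42 × 32) = 0.63 × 29.4400 = 18.5472
delay to age 13: R₀ = 0.63 × (0.82 × 32) = 0.63 × 26.2400 = 16.5312
Higher: breed at age 12 (18.5472).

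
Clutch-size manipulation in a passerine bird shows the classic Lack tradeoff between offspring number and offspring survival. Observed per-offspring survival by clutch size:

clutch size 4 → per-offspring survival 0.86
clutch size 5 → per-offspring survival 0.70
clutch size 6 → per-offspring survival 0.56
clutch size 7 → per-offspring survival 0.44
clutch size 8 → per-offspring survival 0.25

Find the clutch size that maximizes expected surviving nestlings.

5

Expected surviving nestlings = c × s(c):
  c=4: 4 × 0.86 = 3.440
  c=5: 5 × 0.70 = 3.500
  c=6: 6 × 0.56 = 3.360
  c=7: 7 × 0.44 = 3.080
  c=8: 8 × 0.25 = 2.000
Maximum at c = 5 (3.500 surviving nestlings).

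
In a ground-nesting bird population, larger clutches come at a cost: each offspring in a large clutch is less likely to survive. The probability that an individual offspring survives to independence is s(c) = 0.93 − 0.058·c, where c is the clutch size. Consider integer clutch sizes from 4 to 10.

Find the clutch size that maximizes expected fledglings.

Expected fledglings = c × s(c):
  c=4: 4 × 0.698 = 2.792
  c=5: 5 × 0.640 = 3.200
  c=6: 6 × 0.582 = 3.492
  c=7: 7 × 0.524 = 3.668
  c=8: 8 × 0.466 = 3.728
  c=9: 9 × 0.408 = 3.672
  c=10: 10 × 0.350 = 3.500
Maximum at c = 8 (3.728 fledglings).

8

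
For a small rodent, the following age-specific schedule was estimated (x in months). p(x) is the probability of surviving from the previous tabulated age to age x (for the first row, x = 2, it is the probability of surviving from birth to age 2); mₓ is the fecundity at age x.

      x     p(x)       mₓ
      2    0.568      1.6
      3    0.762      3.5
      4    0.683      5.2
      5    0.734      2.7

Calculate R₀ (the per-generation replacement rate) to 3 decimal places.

Survivorship from birth: l_x = p_2·p_3·…·p_x.
  l_2 = 0.56800
  l_3 = 0.43282
  l_4 = 0.29561
  l_5 = 0.21698
R₀ = Σ l_x mₓ:
  age 2: 0.56800 × 1.6 = 0.9088
  age 3: 0.43282 × 3.5 = 1.5149
  age 4: 0.29561 × 5.2 = 1.5372
  age 5: 0.21698 × 2.7 = 0.5858
R₀ = 0.9088 + 1.5149 + 1.5372 + 0.5858 = 4.5467

4.547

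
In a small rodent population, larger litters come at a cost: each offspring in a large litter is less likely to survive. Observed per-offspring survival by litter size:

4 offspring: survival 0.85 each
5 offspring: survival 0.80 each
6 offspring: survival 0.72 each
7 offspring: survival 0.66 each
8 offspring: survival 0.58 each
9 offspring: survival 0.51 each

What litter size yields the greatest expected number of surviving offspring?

Expected surviving offspring = c × s(c):
  c=4: 4 × 0.85 = 3.400
  c=5: 5 × 0.80 = 4.000
  c=6: 6 × 0.72 = 4.320
  c=7: 7 × 0.66 = 4.620
  c=8: 8 × 0.58 = 4.640
  c=9: 9 × 0.51 = 4.590
Maximum at c = 8 (4.640 surviving offspring).

8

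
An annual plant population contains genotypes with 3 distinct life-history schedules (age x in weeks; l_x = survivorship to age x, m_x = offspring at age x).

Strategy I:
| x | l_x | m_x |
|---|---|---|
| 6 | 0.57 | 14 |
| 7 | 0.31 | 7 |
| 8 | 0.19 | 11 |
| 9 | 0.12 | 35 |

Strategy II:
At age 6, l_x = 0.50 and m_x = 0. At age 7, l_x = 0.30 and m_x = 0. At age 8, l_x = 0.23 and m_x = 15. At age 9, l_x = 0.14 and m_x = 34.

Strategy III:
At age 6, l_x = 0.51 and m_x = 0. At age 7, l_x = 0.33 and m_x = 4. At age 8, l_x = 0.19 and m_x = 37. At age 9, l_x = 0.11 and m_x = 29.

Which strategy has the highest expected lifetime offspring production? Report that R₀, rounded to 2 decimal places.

16.44

Strategy I: R₀ = 0.57×14 + 0.31×7 + 0.19×11 + 0.12×35 = 16.4400
Strategy II: R₀ = 0.50×0 + 0.30×0 + 0.23×15 + 0.14×34 = 8.2100
Strategy III: R₀ = 0.51×0 + 0.33×4 + 0.19×37 + 0.11×29 = 11.5400
Highest R₀: strategy I with 16.4400.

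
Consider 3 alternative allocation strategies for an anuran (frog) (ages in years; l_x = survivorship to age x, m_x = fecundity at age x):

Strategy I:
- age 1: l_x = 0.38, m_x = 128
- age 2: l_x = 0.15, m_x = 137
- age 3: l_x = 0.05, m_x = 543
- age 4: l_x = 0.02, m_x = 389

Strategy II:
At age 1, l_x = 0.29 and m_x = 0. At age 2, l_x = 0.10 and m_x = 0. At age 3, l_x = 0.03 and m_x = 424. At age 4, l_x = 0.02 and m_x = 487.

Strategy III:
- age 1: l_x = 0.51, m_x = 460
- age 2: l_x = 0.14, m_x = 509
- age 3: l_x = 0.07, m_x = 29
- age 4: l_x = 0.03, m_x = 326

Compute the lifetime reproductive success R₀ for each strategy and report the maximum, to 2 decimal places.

317.67

Strategy I: R₀ = 0.38×128 + 0.15×137 + 0.05×543 + 0.02×389 = 104.1200
Strategy II: R₀ = 0.29×0 + 0.10×0 + 0.03×424 + 0.02×487 = 22.4600
Strategy III: R₀ = 0.51×460 + 0.14×509 + 0.07×29 + 0.03×326 = 317.6700
Highest R₀: strategy III with 317.6700.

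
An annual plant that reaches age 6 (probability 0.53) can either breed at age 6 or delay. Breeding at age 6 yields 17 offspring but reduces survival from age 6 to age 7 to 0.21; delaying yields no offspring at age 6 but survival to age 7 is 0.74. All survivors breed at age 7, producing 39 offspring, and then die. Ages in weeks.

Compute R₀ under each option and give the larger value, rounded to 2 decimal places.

15.30

breed at age 6: R₀ = 0.53 × (17 + 0.21 × 39) = 0.53 × 25.1900 = 13.3507
delay to age 7: R₀ = 0.53 × (0.74 × 39) = 0.53 × 28.8600 = 15.2958
Higher: delay to age 7 (15.2958).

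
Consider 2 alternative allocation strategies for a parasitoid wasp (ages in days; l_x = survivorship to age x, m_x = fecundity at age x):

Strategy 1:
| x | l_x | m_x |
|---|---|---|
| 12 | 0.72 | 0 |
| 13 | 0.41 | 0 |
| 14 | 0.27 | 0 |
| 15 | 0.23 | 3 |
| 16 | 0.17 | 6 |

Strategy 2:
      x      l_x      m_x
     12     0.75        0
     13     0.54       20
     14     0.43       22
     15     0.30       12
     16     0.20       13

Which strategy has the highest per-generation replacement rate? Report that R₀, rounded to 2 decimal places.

Strategy 1: R₀ = 0.72×0 + 0.41×0 + 0.27×0 + 0.23×3 + 0.17×6 = 1.7100
Strategy 2: R₀ = 0.75×0 + 0.54×20 + 0.43×22 + 0.30×12 + 0.20×13 = 26.4600
Highest R₀: strategy 2 with 26.4600.

26.46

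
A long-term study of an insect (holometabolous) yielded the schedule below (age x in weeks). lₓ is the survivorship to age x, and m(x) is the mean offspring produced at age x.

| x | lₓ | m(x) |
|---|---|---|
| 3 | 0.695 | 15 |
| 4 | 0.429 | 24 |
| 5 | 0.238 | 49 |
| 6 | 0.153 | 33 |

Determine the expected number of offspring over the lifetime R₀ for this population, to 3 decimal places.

R₀ = Σ lₓ m(x):
  age 3: 0.695 × 15 = 10.4250
  age 4: 0.429 × 24 = 10.2960
  age 5: 0.238 × 49 = 11.6620
  age 6: 0.153 × 33 = 5.0490
R₀ = 10.4250 + 10.2960 + 11.6620 + 5.0490 = 37.4320

37.432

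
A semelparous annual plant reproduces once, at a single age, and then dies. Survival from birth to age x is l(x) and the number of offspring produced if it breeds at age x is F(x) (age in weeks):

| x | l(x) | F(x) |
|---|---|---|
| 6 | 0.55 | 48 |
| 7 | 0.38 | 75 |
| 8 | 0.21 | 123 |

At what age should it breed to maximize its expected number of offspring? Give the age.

Expected offspring if breeding at age x = l(x) × F(x):
  age 6: 0.55 × 48 = 26.400
  age 7: 0.38 × 75 = 28.500
  age 8: 0.21 × 123 = 25.830
Maximum at age 7 (28.500).

7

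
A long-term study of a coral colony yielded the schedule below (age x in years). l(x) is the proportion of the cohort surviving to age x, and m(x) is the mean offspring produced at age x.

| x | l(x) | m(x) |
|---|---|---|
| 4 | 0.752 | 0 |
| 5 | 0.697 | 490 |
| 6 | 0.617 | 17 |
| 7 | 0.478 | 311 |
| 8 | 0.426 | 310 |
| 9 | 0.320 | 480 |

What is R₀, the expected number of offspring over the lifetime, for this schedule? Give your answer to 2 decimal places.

R₀ = Σ l(x) m(x):
  age 4: 0.752 × 0 = 0.0000
  age 5: 0.697 × 490 = 341.5300
  age 6: 0.617 × 17 = 10.4890
  age 7: 0.478 × 311 = 148.6580
  age 8: 0.426 × 310 = 132.0600
  age 9: 0.320 × 480 = 153.6000
R₀ = 0.0000 + 341.5300 + 10.4890 + 148.6580 + 132.0600 + 153.6000 = 786.3370

786.34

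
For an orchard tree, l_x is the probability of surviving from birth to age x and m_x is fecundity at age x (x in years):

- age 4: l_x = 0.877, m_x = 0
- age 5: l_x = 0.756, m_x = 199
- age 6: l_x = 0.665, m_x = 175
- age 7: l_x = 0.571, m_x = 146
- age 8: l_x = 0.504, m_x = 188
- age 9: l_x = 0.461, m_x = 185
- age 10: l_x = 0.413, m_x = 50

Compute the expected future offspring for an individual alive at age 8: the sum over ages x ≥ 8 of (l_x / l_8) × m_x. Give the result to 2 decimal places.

l_8 = 0.504. Conditional survival from age 8 to x is l_x / l_8.
  x=8: (0.504/0.504) × 188 = 188.0000
  x=9: (0.461/0.504) × 185 = 169.2163
  x=10: (0.413/0.504) × 50 = 40.9722
Sum = 188.0000 + 169.2163 + 40.9722 = 398.1885

398.19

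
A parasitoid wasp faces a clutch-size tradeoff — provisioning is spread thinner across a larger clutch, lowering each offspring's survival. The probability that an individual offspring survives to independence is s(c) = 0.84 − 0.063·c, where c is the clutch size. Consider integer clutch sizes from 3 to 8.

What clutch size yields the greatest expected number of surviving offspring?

7

Expected surviving offspring = c × s(c):
  c=3: 3 × 0.651 = 1.953
  c=4: 4 × 0.588 = 2.352
  c=5: 5 × 0.525 = 2.625
  c=6: 6 × 0.462 = 2.772
  c=7: 7 × 0.399 = 2.793
  c=8: 8 × 0.336 = 2.688
Maximum at c = 7 (2.793 surviving offspring).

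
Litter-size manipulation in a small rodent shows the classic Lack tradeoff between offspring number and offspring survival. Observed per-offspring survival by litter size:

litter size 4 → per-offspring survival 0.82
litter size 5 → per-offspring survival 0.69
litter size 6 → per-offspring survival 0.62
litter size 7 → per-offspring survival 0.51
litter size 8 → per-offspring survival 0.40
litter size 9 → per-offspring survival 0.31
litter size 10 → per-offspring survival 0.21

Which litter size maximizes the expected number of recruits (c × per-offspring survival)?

Expected recruits = c × s(c):
  c=4: 4 × 0.82 = 3.280
  c=5: 5 × 0.69 = 3.450
  c=6: 6 × 0.62 = 3.720
  c=7: 7 × 0.51 = 3.570
  c=8: 8 × 0.40 = 3.200
  c=9: 9 × 0.31 = 2.790
  c=10: 10 × 0.21 = 2.100
Maximum at c = 6 (3.720 recruits).

6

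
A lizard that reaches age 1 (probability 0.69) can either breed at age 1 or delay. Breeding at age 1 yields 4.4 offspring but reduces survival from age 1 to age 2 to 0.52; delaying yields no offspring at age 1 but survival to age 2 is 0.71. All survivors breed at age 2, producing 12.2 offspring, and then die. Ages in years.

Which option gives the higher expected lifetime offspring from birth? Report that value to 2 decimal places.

7.41

breed at age 1: R₀ = 0.69 × (4.4 + 0.52 × 12.2) = 0.69 × 10.7440 = 7.4134
delay to age 2: R₀ = 0.69 × (0.71 × 12.2) = 0.69 × 8.6620 = 5.9768
Higher: breed at age 1 (7.4134).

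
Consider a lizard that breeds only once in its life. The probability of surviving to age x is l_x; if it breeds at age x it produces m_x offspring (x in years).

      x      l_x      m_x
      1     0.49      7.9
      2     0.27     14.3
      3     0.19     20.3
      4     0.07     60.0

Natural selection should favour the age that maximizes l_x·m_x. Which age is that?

Expected offspring if breeding at age x = l_x × m_x:
  age 1: 0.49 × 7.9 = 3.871
  age 2: 0.27 × 14.3 = 3.861
  age 3: 0.19 × 20.3 = 3.857
  age 4: 0.07 × 60.0 = 4.200
Maximum at age 4 (4.200).

4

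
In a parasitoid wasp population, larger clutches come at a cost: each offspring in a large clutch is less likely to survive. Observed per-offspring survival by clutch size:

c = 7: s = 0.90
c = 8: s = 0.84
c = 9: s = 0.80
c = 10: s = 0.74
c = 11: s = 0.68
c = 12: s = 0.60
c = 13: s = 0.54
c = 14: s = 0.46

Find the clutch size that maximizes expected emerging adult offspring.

Expected emerging adult offspring = c × s(c):
  c=7: 7 × 0.90 = 6.300
  c=8: 8 × 0.84 = 6.720
  c=9: 9 × 0.80 = 7.200
  c=10: 10 × 0.74 = 7.400
  c=11: 11 × 0.68 = 7.480
  c=12: 12 × 0.60 = 7.200
  c=13: 13 × 0.54 = 7.020
  c=14: 14 × 0.46 = 6.440
Maximum at c = 11 (7.480 emerging adult offspring).

11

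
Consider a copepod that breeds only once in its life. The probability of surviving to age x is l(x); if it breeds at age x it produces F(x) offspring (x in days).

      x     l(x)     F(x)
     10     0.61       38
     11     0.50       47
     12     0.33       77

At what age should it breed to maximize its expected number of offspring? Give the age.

12

Expected offspring if breeding at age x = l(x) × F(x):
  age 10: 0.61 × 38 = 23.180
  age 11: 0.50 × 47 = 23.500
  age 12: 0.33 × 77 = 25.410
Maximum at age 12 (25.410).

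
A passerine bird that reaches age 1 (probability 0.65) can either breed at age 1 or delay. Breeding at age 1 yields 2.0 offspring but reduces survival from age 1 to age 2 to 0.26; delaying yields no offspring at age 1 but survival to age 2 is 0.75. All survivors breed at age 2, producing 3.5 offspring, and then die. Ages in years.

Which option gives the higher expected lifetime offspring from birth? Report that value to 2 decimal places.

1.89

breed at age 1: R₀ = 0.65 × (2.0 + 0.26 × 3.5) = 0.65 × 2.9100 = 1.8915
delay to age 2: R₀ = 0.65 × (0.75 × 3.5) = 0.65 × 2.6250 = 1.7063
Higher: breed at age 1 (1.8915).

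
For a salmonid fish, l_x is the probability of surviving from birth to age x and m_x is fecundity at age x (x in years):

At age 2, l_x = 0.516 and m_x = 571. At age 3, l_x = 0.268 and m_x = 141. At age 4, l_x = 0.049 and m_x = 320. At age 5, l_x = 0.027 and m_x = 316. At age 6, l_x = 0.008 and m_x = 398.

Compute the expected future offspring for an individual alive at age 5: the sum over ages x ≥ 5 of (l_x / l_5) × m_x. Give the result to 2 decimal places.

433.93

l_5 = 0.027. Conditional survival from age 5 to x is l_x / l_5.
  x=5: (0.027/0.027) × 316 = 316.0000
  x=6: (0.008/0.027) × 398 = 117.9259
Sum = 316.0000 + 117.9259 = 433.9259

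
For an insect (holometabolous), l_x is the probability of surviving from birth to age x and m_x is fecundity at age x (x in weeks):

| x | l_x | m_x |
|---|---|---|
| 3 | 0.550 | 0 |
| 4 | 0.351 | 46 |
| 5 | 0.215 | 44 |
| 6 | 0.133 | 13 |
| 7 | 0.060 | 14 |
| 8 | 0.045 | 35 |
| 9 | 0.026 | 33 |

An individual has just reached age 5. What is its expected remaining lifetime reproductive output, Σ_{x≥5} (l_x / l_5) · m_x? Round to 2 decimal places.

l_5 = 0.215. Conditional survival from age 5 to x is l_x / l_5.
  x=5: (0.215/0.215) × 44 = 44.0000
  x=6: (0.133/0.215) × 13 = 8.0419
  x=7: (0.060/0.215) × 14 = 3.9070
  x=8: (0.045/0.215) × 35 = 7.3256
  x=9: (0.026/0.215) × 33 = 3.9907
Sum = 44.0000 + 8.0419 + 3.9070 + 7.3256 + 3.9907 = 67.2651

67.27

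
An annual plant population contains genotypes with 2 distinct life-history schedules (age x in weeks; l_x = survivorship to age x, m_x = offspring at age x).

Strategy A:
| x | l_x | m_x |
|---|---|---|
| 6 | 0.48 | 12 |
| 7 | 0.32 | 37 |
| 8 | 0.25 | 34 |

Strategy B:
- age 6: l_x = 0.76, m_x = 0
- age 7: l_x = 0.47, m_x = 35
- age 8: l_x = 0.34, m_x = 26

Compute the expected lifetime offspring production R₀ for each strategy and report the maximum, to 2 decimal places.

Strategy A: R₀ = 0.48×12 + 0.32×37 + 0.25×34 = 26.1000
Strategy B: R₀ = 0.76×0 + 0.47×35 + 0.34×26 = 25.2900
Highest R₀: strategy A with 26.1000.

26.10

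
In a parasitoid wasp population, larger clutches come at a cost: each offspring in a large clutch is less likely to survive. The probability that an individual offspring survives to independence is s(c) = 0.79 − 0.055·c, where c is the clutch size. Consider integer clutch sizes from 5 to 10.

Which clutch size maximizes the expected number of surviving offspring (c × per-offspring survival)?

Expected surviving offspring = c × s(c):
  c=5: 5 × 0.515 = 2.575
  c=6: 6 × 0.460 = 2.760
  c=7: 7 × 0.405 = 2.835
  c=8: 8 × 0.350 = 2.800
  c=9: 9 × 0.295 = 2.655
  c=10: 10 × 0.240 = 2.400
Maximum at c = 7 (2.835 surviving offspring).

7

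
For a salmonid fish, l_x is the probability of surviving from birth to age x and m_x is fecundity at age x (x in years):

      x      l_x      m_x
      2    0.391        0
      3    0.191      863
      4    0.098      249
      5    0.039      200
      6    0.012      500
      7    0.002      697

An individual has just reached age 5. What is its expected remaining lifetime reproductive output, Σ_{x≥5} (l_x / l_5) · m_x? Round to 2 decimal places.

389.59

l_5 = 0.039. Conditional survival from age 5 to x is l_x / l_5.
  x=5: (0.039/0.039) × 200 = 200.0000
  x=6: (0.012/0.039) × 500 = 153.8462
  x=7: (0.002/0.039) × 697 = 35.7436
Sum = 200.0000 + 153.8462 + 35.7436 = 389.5897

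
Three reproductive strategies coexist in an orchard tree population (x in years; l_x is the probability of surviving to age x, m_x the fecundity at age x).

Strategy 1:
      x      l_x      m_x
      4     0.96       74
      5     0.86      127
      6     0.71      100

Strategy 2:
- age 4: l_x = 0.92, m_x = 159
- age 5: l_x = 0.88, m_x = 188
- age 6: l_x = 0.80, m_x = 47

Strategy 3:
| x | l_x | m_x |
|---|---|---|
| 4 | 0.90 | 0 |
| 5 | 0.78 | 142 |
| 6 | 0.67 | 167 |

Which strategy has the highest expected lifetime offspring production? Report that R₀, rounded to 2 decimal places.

349.32

Strategy 1: R₀ = 0.96×74 + 0.86×127 + 0.71×100 = 251.2600
Strategy 2: R₀ = 0.92×159 + 0.88×188 + 0.80×47 = 349.3200
Strategy 3: R₀ = 0.90×0 + 0.78×142 + 0.67×167 = 222.6500
Highest R₀: strategy 2 with 349.3200.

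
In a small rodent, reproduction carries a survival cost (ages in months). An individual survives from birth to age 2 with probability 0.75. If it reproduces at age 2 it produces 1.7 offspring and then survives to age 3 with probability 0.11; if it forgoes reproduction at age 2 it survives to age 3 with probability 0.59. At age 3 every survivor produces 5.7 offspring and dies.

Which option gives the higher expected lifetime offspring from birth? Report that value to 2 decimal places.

breed at age 2: R₀ = 0.75 × (1.7 + 0.11 × 5.7) = 0.75 × 2.3270 = 1.7452
delay to age 3: R₀ = 0.75 × (0.59 × 5.7) = 0.75 × 3.3630 = 2.5223
Higher: delay to age 3 (2.5223).

2.52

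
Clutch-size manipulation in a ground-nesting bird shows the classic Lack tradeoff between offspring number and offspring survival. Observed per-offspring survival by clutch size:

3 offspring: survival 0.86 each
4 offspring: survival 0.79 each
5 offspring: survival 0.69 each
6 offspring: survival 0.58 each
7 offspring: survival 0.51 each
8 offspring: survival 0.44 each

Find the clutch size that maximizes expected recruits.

Expected recruits = c × s(c):
  c=3: 3 × 0.86 = 2.580
  c=4: 4 × 0.79 = 3.160
  c=5: 5 × 0.69 = 3.450
  c=6: 6 × 0.58 = 3.480
  c=7: 7 × 0.51 = 3.570
  c=8: 8 × 0.44 = 3.520
Maximum at c = 7 (3.570 recruits).

7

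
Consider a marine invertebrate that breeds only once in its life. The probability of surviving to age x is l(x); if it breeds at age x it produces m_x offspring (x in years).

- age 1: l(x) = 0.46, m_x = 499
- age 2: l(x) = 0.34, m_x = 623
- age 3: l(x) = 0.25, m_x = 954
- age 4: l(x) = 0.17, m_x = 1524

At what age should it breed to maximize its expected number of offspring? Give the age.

4

Expected offspring if breeding at age x = l(x) × m_x:
  age 1: 0.46 × 499 = 229.540
  age 2: 0.34 × 623 = 211.820
  age 3: 0.25 × 954 = 238.500
  age 4: 0.17 × 1524 = 259.080
Maximum at age 4 (259.080).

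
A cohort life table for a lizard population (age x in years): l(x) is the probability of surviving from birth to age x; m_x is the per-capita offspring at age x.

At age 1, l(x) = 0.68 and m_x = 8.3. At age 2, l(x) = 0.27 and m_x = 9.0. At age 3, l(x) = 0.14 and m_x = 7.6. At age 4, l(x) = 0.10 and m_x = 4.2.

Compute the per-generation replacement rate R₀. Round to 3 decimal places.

9.558

R₀ = Σ l(x) m_x:
  age 1: 0.68 × 8.3 = 5.6440
  age 2: 0.27 × 9.0 = 2.4300
  age 3: 0.14 × 7.6 = 1.0640
  age 4: 0.10 × 4.2 = 0.4200
R₀ = 5.6440 + 2.4300 + 1.0640 + 0.4200 = 9.5580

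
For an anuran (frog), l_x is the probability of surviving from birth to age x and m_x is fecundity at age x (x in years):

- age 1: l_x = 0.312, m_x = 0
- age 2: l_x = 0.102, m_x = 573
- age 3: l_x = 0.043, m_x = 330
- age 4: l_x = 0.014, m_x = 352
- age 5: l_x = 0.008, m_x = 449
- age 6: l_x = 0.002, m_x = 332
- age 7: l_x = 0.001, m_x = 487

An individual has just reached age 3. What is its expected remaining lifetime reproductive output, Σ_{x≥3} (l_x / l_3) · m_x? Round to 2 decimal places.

554.91

l_3 = 0.043. Conditional survival from age 3 to x is l_x / l_3.
  x=3: (0.043/0.043) × 330 = 330.0000
  x=4: (0.014/0.043) × 352 = 114.6047
  x=5: (0.008/0.043) × 449 = 83.5349
  x=6: (0.002/0.043) × 332 = 15.4419
  x=7: (0.001/0.043) × 487 = 11.3256
Sum = 330.0000 + 114.6047 + 83.5349 + 15.4419 + 11.3256 = 554.9070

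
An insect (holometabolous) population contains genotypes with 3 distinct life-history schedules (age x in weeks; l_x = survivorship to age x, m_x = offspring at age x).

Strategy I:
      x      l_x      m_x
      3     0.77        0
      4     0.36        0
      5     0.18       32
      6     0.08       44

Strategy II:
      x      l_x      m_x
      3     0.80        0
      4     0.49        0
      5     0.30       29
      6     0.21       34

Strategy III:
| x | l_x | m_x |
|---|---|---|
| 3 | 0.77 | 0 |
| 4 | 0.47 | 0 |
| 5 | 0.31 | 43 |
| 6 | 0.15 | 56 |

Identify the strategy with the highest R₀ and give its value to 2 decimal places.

21.73

Strategy I: R₀ = 0.77×0 + 0.36×0 + 0.18×32 + 0.08×44 = 9.2800
Strategy II: R₀ = 0.80×0 + 0.49×0 + 0.30×29 + 0.21×34 = 15.8400
Strategy III: R₀ = 0.77×0 + 0.47×0 + 0.31×43 + 0.15×56 = 21.7300
Highest R₀: strategy III with 21.7300.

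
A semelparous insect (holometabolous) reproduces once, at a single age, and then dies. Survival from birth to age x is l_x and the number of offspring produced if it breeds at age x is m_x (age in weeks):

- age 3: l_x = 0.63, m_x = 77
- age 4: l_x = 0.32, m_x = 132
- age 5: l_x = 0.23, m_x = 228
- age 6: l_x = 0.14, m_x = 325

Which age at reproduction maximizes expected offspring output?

Expected offspring if breeding at age x = l_x × m_x:
  age 3: 0.63 × 77 = 48.510
  age 4: 0.32 × 132 = 42.240
  age 5: 0.23 × 228 = 52.440
  age 6: 0.14 × 325 = 45.500
Maximum at age 5 (52.440).

5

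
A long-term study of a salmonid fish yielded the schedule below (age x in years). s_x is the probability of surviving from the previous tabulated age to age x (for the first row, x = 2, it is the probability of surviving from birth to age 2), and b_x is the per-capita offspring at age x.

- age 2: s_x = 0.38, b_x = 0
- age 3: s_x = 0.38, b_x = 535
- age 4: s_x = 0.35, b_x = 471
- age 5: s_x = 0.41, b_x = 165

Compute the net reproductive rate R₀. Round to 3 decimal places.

104.477

Survivorship from birth: l_x = s_2·s_3·…·s_x.
  l_2 = 0.38000
  l_3 = 0.14440
  l_4 = 0.05054
  l_5 = 0.02072
R₀ = Σ l_x b_x:
  age 2: 0.38000 × 0 = 0.0000
  age 3: 0.14440 × 535 = 77.2540
  age 4: 0.05054 × 471 = 23.8043
  age 5: 0.02072 × 165 = 3.4188
R₀ = 0.0000 + 77.2540 + 23.8043 + 3.4188 = 104.4771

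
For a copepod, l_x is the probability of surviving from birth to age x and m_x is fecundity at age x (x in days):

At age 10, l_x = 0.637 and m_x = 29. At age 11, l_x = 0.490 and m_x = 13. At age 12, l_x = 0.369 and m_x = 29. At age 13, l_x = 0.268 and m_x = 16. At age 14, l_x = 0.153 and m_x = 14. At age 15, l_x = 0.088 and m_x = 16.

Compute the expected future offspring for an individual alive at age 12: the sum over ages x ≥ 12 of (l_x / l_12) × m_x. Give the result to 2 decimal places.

50.24

l_12 = 0.369. Conditional survival from age 12 to x is l_x / l_12.
  x=12: (0.369/0.369) × 29 = 29.0000
  x=13: (0.268/0.369) × 16 = 11.6206
  x=14: (0.153/0.369) × 14 = 5.8049
  x=15: (0.088/0.369) × 16 = 3.8157
Sum = 29.0000 + 11.6206 + 5.8049 + 3.8157 = 50.2412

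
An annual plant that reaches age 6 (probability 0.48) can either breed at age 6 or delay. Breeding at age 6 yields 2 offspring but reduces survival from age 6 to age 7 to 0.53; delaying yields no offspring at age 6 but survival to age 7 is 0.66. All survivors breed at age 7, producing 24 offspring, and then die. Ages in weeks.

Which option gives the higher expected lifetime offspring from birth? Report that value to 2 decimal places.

7.60

breed at age 6: R₀ = 0.48 × (2 + 0.53 × 24) = 0.48 × 14.7200 = 7.0656
delay to age 7: R₀ = 0.48 × (0.66 × 24) = 0.48 × 15.8400 = 7.6032
Higher: delay to age 7 (7.6032).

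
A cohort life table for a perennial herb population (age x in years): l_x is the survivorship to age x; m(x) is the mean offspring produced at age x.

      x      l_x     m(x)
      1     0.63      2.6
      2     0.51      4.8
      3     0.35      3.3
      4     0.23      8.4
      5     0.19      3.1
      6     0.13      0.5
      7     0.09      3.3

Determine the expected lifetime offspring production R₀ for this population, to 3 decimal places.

8.124

R₀ = Σ l_x m(x):
  age 1: 0.63 × 2.6 = 1.6380
  age 2: 0.51 × 4.8 = 2.4480
  age 3: 0.35 × 3.3 = 1.1550
  age 4: 0.23 × 8.4 = 1.9320
  age 5: 0.19 × 3.1 = 0.5890
  age 6: 0.13 × 0.5 = 0.0650
  age 7: 0.09 × 3.3 = 0.2970
R₀ = 1.6380 + 2.4480 + 1.1550 + 1.9320 + 0.5890 + 0.0650 + 0.2970 = 8.1240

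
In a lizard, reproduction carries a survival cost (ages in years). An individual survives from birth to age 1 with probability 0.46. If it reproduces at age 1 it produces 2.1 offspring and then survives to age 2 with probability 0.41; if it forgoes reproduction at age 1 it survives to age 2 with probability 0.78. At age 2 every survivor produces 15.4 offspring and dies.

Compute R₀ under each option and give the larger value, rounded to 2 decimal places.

breed at age 1: R₀ = 0.46 × (2.1 + 0.41 × 15.4) = 0.46 × 8.4140 = 3.8704
delay to age 2: R₀ = 0.46 × (0.78 × 15.4) = 0.46 × 12.0120 = 5.5255
Higher: delay to age 2 (5.5255).

5.53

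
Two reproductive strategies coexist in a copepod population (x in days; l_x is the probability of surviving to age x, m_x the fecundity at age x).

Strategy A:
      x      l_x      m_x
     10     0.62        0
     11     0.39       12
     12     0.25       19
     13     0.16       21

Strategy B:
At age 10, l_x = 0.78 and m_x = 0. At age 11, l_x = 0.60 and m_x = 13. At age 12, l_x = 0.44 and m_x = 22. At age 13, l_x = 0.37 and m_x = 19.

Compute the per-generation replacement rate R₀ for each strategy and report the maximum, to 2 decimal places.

24.51

Strategy A: R₀ = 0.62×0 + 0.39×12 + 0.25×19 + 0.16×21 = 12.7900
Strategy B: R₀ = 0.78×0 + 0.60×13 + 0.44×22 + 0.37×19 = 24.5100
Highest R₀: strategy B with 24.5100.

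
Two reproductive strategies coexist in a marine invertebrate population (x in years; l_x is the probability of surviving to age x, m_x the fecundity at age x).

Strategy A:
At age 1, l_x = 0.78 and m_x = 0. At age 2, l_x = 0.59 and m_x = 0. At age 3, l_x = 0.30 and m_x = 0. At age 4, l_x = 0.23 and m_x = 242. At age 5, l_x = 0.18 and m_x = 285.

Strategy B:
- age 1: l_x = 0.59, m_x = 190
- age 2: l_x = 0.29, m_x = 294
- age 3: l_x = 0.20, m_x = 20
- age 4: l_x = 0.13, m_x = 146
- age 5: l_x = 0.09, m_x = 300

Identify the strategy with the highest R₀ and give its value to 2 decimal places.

247.34

Strategy A: R₀ = 0.78×0 + 0.59×0 + 0.30×0 + 0.23×242 + 0.18×285 = 106.9600
Strategy B: R₀ = 0.59×190 + 0.29×294 + 0.20×20 + 0.13×146 + 0.09×300 = 247.3400
Highest R₀: strategy B with 247.3400.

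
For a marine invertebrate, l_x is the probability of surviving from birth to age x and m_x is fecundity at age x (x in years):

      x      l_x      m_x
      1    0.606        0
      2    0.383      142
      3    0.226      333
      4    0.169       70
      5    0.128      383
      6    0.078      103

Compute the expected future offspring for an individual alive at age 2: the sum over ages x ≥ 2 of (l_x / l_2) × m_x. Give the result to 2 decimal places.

l_2 = 0.383. Conditional survival from age 2 to x is l_x / l_2.
  x=2: (0.383/0.383) × 142 = 142.0000
  x=3: (0.226/0.383) × 333 = 196.4961
  x=4: (0.169/0.383) × 70 = 30.8877
  x=5: (0.128/0.383) × 383 = 128.0000
  x=6: (0.078/0.383) × 103 = 20.9765
Sum = 142.0000 + 196.4961 + 30.8877 + 128.0000 + 20.9765 = 518.3603

518.36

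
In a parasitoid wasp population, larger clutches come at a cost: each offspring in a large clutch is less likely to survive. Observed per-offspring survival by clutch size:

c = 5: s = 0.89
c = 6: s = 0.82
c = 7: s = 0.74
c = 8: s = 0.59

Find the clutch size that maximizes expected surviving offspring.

7

Expected surviving offspring = c × s(c):
  c=5: 5 × 0.89 = 4.450
  c=6: 6 × 0.82 = 4.920
  c=7: 7 × 0.74 = 5.180
  c=8: 8 × 0.59 = 4.720
Maximum at c = 7 (5.180 surviving offspring).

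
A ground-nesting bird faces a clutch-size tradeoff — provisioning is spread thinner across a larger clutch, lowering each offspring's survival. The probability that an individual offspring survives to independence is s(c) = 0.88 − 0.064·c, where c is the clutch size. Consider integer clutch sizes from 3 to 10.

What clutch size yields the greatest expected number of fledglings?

Expected fledglings = c × s(c):
  c=3: 3 × 0.688 = 2.064
  c=4: 4 × 0.624 = 2.496
  c=5: 5 × 0.560 = 2.800
  c=6: 6 × 0.496 = 2.976
  c=7: 7 × 0.432 = 3.024
  c=8: 8 × 0.368 = 2.944
  c=9: 9 × 0.304 = 2.736
  c=10: 10 × 0.240 = 2.400
Maximum at c = 7 (3.024 fledglings).

7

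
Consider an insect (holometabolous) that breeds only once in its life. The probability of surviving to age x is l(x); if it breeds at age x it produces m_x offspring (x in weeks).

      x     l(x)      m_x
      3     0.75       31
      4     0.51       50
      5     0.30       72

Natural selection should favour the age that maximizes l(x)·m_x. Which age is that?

Expected offspring if breeding at age x = l(x) × m_x:
  age 3: 0.75 × 31 = 23.250
  age 4: 0.51 × 50 = 25.500
  age 5: 0.30 × 72 = 21.600
Maximum at age 4 (25.500).

4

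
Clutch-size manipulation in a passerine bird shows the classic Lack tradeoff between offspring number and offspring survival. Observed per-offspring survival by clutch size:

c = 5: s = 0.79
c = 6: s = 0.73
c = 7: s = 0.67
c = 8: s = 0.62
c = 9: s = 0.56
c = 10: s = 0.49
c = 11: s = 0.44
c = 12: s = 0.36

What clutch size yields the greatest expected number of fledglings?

Expected fledglings = c × s(c):
  c=5: 5 × 0.79 = 3.950
  c=6: 6 × 0.73 = 4.380
  c=7: 7 × 0.67 = 4.690
  c=8: 8 × 0.62 = 4.960
  c=9: 9 × 0.56 = 5.040
  c=10: 10 × 0.49 = 4.900
  c=11: 11 × 0.44 = 4.840
  c=12: 12 × 0.36 = 4.320
Maximum at c = 9 (5.040 fledglings).

9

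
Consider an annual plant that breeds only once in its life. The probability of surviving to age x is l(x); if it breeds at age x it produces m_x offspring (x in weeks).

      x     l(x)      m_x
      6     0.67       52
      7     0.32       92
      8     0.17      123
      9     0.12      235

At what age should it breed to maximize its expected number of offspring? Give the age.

6

Expected offspring if breeding at age x = l(x) × m_x:
  age 6: 0.67 × 52 = 34.840
  age 7: 0.32 × 92 = 29.440
  age 8: 0.17 × 123 = 20.910
  age 9: 0.12 × 235 = 28.200
Maximum at age 6 (34.840).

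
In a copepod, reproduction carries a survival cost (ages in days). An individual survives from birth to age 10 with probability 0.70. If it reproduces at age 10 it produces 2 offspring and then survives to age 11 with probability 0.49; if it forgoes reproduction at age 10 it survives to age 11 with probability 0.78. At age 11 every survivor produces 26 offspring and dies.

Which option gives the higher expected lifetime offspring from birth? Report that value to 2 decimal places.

14.20

breed at age 10: R₀ = 0.70 × (2 + 0.49 × 26) = 0.70 × 14.7400 = 10.3180
delay to age 11: R₀ = 0.70 × (0.78 × 26) = 0.70 × 20.2800 = 14.1960
Higher: delay to age 11 (14.1960).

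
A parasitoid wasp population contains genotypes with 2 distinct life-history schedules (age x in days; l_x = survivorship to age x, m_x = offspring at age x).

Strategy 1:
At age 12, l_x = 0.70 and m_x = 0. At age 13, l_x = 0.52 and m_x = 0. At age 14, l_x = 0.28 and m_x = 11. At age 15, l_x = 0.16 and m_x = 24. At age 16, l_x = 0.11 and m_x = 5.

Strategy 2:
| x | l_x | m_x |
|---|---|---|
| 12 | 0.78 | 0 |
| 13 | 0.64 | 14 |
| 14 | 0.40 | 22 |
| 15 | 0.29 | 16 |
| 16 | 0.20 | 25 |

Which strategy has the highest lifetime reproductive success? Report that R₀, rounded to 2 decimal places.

27.40

Strategy 1: R₀ = 0.70×0 + 0.52×0 + 0.28×11 + 0.16×24 + 0.11×5 = 7.4700
Strategy 2: R₀ = 0.78×0 + 0.64×14 + 0.40×22 + 0.29×16 + 0.20×25 = 27.4000
Highest R₀: strategy 2 with 27.4000.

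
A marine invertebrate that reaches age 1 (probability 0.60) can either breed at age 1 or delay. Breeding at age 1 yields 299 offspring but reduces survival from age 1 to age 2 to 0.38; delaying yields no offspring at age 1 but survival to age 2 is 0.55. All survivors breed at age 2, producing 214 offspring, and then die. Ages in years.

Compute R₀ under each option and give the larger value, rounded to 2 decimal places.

breed at age 1: R₀ = 0.60 × (299 + 0.38 × 214) = 0.60 × 380.3200 = 228.1920
delay to age 2: R₀ = 0.60 × (0.55 × 214) = 0.60 × 117.7000 = 70.6200
Higher: breed at age 1 (228.1920).

228.19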